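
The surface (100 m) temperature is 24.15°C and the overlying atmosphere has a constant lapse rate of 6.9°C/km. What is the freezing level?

3600 m

Height above start = (24.15 − 0) / 6.9 = 3.5 km
Altitude = 100 m + 3500 m = 3600 m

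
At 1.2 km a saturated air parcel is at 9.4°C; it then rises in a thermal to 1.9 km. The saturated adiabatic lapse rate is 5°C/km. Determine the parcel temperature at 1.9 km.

5.9°C

From 1200 m to 1900 m (saturated adiabatic): cools by 5 × 0.7 = 3.5°C, giving 5.9°C.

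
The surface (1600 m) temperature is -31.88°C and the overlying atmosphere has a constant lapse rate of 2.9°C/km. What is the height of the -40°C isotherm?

4400 m

Height above start = (-31.88 − (-40)) / 2.9 = 2.8 km
Altitude = 1600 m + 2800 m = 4400 m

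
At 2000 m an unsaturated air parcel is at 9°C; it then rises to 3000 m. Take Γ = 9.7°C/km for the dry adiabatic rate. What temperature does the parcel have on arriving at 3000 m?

2000–3000 m, dry adiabatic: Δz = 1 km ⇒ ΔT = -9.7°C; T = -0.7°C

-0.7°C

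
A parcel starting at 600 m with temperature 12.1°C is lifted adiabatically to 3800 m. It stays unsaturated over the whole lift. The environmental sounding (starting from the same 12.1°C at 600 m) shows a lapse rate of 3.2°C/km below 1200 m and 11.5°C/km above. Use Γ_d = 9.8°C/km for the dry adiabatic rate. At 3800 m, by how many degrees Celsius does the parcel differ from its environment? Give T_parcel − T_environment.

+0.46°C (parcel warmer than environment)

Parcel:
  Dry to 3800 m: -9.8 × 3.2 km = -31.36°C, so T = -19.26°C.
Environment:
  Environment, lower layer to 1200 m: -3.2 × 0.6 km = -1.92°C, so T = 10.18°C.
  Environment, upper layer to 3800 m: -11.5 × 2.6 km = -29.9°C, so T = -19.72°C.
T_parcel − T_env = -19.26 − (-19.72) = +0.46°C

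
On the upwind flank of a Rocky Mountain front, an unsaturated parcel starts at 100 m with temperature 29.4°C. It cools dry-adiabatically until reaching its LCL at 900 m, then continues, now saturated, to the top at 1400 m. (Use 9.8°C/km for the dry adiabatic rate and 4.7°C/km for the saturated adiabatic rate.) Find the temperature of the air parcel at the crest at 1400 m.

100 → 900 m (dry, 9.8°C/km): ΔT = -9.8 × 0.8 = -7.84°C → T = 21.56°C
900 → 1400 m (saturated, 4.7°C/km): ΔT = -4.7 × 0.5 = -2.35°C → T = 19.21°C

19.21°C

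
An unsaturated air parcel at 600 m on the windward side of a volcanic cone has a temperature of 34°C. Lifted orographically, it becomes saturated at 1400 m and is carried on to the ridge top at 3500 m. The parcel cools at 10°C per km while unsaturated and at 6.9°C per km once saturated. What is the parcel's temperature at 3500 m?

From 600 m to 1400 m (dry): cools by 10 × 0.8 = 8°C, giving 26°C.
From 1400 m to 3500 m (saturated): cools by 6.9 × 2.1 = 14.49°C, giving 11.51°C.

11.51°C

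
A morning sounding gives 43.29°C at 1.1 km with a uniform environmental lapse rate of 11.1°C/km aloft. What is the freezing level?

Height above start = (43.29 − 0) / 11.1 = 3.9 km
Altitude = 1100 m + 3900 m = 5000 m

5 km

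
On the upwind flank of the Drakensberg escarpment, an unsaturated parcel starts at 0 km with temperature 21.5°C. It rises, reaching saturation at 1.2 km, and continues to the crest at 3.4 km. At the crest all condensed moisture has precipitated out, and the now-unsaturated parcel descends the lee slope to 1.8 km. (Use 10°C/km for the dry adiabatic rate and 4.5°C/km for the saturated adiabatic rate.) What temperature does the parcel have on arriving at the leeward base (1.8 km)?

15.6°C

0–1200 m, dry: Δz = 1.2 km ⇒ ΔT = -12°C; T = 9.5°C
1200–3400 m, saturated: Δz = 2.2 km ⇒ ΔT = -9.9°C; T = -0.4°C
3400–1800 m, dry descent: Δz = 1.6 km ⇒ ΔT = +16°C; T = 15.6°C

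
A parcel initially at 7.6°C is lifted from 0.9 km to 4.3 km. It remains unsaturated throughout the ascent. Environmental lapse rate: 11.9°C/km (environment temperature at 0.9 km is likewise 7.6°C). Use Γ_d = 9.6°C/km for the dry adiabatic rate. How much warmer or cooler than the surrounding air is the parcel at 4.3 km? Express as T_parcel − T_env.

+7.82°C (parcel warmer than environment)

Parcel:
  From 900 m to 4300 m (dry): cools by 9.6 × 3.4 = 32.64°C, giving -25.04°C.
Environment:
  From 900 m to 4300 m (environment): cools by 11.9 × 3.4 = 40.46°C, giving -32.86°C.
T_parcel − T_env = -25.04 − (-32.86) = +7.82°C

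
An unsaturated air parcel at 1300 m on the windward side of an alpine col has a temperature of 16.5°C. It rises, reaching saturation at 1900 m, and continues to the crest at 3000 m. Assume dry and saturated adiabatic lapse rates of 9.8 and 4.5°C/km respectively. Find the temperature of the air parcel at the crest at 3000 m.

5.67°C

Dry to 1900 m: -9.8 × 0.6 km = -5.88°C, so T = 10.62°C.
Saturated to 3000 m: -4.5 × 1.1 km = -4.95°C, so T = 5.67°C.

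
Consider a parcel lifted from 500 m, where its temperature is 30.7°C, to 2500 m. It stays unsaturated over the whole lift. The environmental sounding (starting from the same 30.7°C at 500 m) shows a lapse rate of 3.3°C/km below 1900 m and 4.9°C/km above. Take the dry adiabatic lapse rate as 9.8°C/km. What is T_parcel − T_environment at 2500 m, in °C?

-12.04°C (parcel cooler than environment)

Parcel:
  From 500 m to 2500 m (dry): cools by 9.8 × 2 = 19.6°C, giving 11.1°C.
Environment:
  From 500 m to 1900 m (environment, lower layer): cools by 3.3 × 1.4 = 4.62°C, giving 26.08°C.
  From 1900 m to 2500 m (environment, upper layer): cools by 4.9 × 0.6 = 2.94°C, giving 23.14°C.
T_parcel − T_env = 11.1 − 23.14 = -12.04°C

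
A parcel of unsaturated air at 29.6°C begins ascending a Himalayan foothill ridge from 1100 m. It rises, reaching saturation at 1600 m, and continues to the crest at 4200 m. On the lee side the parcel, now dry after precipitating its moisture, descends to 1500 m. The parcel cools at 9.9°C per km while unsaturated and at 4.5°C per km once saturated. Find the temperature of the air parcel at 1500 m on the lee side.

From 1100 m to 1600 m (dry): cools by 9.9 × 0.5 = 4.95°C, giving 24.65°C.
From 1600 m to 4200 m (saturated): cools by 4.5 × 2.6 = 11.7°C, giving 12.95°C.
From 4200 m to 1500 m (dry descent): warms by 9.9 × 2.7 = 26.73°C, giving 39.68°C.

39.68°C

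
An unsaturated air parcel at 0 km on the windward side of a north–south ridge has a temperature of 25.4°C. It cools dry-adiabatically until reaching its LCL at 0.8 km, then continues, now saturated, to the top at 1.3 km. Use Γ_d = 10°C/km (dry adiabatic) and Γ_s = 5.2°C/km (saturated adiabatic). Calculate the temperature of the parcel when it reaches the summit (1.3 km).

Dry to 800 m: -10 × 0.8 km = -8°C, so T = 17.4°C.
Saturated to 1300 m: -5.2 × 0.5 km = -2.6°C, so T = 14.8°C.

14.8°C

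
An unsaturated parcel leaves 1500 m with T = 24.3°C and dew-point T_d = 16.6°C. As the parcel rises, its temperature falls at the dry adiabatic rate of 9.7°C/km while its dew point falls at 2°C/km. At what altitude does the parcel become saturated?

2500 m

T and T_d converge at 9.7 − 2 = 7.7°C per km
Height above start = (24.3 − 16.6) / 7.7 = 1 km
LCL altitude = 1500 m + 1000 m = 2500 m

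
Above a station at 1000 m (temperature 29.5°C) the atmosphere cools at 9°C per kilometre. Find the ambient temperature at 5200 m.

1000 → 5200 m (environmental, 9°C/km): ΔT = -9 × 4.2 = -37.8°C → T = -8.3°C

-8.3°C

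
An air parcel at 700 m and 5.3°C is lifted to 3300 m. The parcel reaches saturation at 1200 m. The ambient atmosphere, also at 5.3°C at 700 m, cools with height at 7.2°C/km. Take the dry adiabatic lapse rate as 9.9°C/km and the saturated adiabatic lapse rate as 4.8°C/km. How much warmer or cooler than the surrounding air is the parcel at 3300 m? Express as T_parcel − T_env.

+3.69°C (parcel warmer than environment)

Parcel:
  700–1200 m, dry: Δz = 0.5 km ⇒ ΔT = -4.95°C; T = 0.35°C
  1200–3300 m, saturated: Δz = 2.1 km ⇒ ΔT = -10.08°C; T = -9.73°C
Environment:
  700–3300 m, environment: Δz = 2.6 km ⇒ ΔT = -18.72°C; T = -13.42°C
T_parcel − T_env = -9.73 − (-13.42) = +3.69°C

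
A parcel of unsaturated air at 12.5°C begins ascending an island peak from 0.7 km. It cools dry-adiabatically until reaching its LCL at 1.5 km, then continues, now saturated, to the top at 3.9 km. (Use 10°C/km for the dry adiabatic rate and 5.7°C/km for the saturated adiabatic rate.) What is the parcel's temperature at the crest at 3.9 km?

-9.18°C

700 → 1500 m (dry, 10°C/km): ΔT = -10 × 0.8 = -8°C → T = 4.5°C
1500 → 3900 m (saturated, 5.7°C/km): ΔT = -5.7 × 2.4 = -13.68°C → T = -9.18°C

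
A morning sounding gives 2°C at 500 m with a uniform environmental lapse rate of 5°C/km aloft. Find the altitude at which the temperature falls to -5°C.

1900 m

Height above start = (2 − (-5)) / 5 = 1.4 km
Altitude = 500 m + 1400 m = 1900 m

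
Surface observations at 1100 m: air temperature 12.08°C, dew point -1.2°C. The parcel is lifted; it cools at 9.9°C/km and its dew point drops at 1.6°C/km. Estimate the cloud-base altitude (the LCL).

T and T_d converge at 9.9 − 1.6 = 8.3°C per km
Height above start = (12.08 − (-1.2)) / 8.3 = 1.6 km
LCL altitude = 1100 m + 1600 m = 2700 m

2700 m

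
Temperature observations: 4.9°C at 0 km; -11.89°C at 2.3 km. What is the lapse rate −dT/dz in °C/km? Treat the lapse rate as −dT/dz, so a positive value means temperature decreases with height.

7.3°C/km

Γ = −ΔT/Δz = (4.9 − (-11.89)) / (2300 − 0) m
  = 16.79°C / 2.3 km = 7.3°C/km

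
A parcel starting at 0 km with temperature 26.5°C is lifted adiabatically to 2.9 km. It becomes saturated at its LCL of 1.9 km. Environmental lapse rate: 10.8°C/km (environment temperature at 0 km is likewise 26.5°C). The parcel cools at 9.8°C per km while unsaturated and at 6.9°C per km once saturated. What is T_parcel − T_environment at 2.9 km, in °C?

+5.8°C (parcel warmer than environment)

Parcel:
  0 → 1900 m (dry, 9.8°C/km): ΔT = -9.8 × 1.9 = -18.62°C → T = 7.88°C
  1900 → 2900 m (saturated, 6.9°C/km): ΔT = -6.9 × 1 = -6.9°C → T = 0.98°C
Environment:
  0 → 2900 m (environment, 10.8°C/km): ΔT = -10.8 × 2.9 = -31.32°C → T = -4.82°C
T_parcel − T_env = 0.98 − (-4.82) = +5.8°C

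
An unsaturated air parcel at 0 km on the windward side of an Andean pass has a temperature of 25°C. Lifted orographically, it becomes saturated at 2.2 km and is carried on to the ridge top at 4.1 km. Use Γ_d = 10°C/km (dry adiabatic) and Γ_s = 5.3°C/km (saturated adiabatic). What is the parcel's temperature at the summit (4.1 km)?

-7.07°C

0 → 2200 m (dry, 10°C/km): ΔT = -10 × 2.2 = -22°C → T = 3°C
2200 → 4100 m (saturated, 5.3°C/km): ΔT = -5.3 × 1.9 = -10.07°C → T = -7.07°C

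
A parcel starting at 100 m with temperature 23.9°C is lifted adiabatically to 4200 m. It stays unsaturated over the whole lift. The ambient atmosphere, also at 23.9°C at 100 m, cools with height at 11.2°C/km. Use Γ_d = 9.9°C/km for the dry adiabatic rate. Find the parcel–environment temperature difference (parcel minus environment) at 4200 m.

Parcel:
  From 100 m to 4200 m (dry): cools by 9.9 × 4.1 = 40.59°C, giving -16.69°C.
Environment:
  From 100 m to 4200 m (environment): cools by 11.2 × 4.1 = 45.92°C, giving -22.02°C.
T_parcel − T_env = -16.69 − (-22.02) = +5.33°C

+5.33°C (parcel warmer than environment)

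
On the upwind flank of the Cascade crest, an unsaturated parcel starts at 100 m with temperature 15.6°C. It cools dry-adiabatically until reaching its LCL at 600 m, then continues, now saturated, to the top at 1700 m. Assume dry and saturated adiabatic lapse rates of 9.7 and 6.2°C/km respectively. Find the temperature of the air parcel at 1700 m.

100–600 m, dry: Δz = 0.5 km ⇒ ΔT = -4.85°C; T = 10.75°C
600–1700 m, saturated: Δz = 1.1 km ⇒ ΔT = -6.82°C; T = 3.93°C

3.93°C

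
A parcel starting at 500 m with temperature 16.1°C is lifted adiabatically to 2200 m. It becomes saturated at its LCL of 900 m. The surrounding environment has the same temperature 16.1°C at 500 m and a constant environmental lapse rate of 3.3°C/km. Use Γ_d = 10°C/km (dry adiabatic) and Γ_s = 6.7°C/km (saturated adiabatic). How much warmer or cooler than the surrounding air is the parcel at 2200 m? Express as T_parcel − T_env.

Parcel:
  500 → 900 m (dry, 10°C/km): ΔT = -10 × 0.4 = -4°C → T = 12.1°C
  900 → 2200 m (saturated, 6.7°C/km): ΔT = -6.7 × 1.3 = -8.71°C → T = 3.39°C
Environment:
  500 → 2200 m (environment, 3.3°C/km): ΔT = -3.3 × 1.7 = -5.61°C → T = 10.49°C
T_parcel − T_env = 3.39 − 10.49 = -7.1°C

-7.1°C (parcel cooler than environment)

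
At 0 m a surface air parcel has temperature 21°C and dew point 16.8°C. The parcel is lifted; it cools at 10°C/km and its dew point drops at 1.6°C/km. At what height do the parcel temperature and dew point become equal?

T and T_d converge at 10 − 1.6 = 8.4°C per km
Height above start = (21 − 16.8) / 8.4 = 0.5 km
LCL altitude = 0 m + 500 m = 500 m

500 m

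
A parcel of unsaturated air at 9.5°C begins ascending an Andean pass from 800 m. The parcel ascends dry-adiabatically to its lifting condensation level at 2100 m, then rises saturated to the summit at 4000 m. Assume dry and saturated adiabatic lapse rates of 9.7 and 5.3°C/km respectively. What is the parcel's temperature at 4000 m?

-13.18°C

Dry to 2100 m: -9.7 × 1.3 km = -12.61°C, so T = -3.11°C.
Saturated to 4000 m: -5.3 × 1.9 km = -10.07°C, so T = -13.18°C.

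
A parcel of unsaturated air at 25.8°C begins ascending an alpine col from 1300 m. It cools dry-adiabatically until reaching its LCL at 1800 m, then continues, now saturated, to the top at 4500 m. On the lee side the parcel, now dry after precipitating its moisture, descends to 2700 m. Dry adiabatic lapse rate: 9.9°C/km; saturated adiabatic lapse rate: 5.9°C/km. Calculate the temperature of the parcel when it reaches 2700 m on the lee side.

22.74°C

1300–1800 m, dry: Δz = 0.5 km ⇒ ΔT = -4.95°C; T = 20.85°C
1800–4500 m, saturated: Δz = 2.7 km ⇒ ΔT = -15.93°C; T = 4.92°C
4500–2700 m, dry descent: Δz = 1.8 km ⇒ ΔT = +17.82°C; T = 22.74°C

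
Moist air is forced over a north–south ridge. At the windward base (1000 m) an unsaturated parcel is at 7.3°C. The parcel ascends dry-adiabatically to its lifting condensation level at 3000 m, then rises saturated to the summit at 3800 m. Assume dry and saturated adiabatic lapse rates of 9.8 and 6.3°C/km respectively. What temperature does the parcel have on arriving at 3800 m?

From 1000 m to 3000 m (dry): cools by 9.8 × 2 = 19.6°C, giving -12.3°C.
From 3000 m to 3800 m (saturated): cools by 6.3 × 0.8 = 5.04°C, giving -17.34°C.

-17.34°C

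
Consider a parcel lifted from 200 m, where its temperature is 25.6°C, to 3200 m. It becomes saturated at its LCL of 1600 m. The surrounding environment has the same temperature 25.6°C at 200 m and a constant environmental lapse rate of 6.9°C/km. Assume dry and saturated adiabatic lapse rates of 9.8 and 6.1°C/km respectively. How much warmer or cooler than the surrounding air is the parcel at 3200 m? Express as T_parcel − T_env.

Parcel:
  200–1600 m, dry: Δz = 1.4 km ⇒ ΔT = -13.72°C; T = 11.88°C
  1600–3200 m, saturated: Δz = 1.6 km ⇒ ΔT = -9.76°C; T = 2.12°C
Environment:
  200–3200 m, environment: Δz = 3 km ⇒ ΔT = -20.7°C; T = 4.9°C
T_parcel − T_env = 2.12 − 4.9 = -2.78°C

-2.78°C (parcel cooler than environment)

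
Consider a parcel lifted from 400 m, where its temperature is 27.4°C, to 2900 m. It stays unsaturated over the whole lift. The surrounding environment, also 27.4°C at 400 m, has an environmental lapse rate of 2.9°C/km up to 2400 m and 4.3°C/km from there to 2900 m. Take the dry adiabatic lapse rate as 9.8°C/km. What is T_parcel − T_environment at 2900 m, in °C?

Parcel:
  From 400 m to 2900 m (dry): cools by 9.8 × 2.5 = 24.5°C, giving 2.9°C.
Environment:
  From 400 m to 2400 m (environment, lower layer): cools by 2.9 × 2 = 5.8°C, giving 21.6°C.
  From 2400 m to 2900 m (environment, upper layer): cools by 4.3 × 0.5 = 2.15°C, giving 19.45°C.
T_parcel − T_env = 2.9 − 19.45 = -16.55°C

-16.55°C (parcel cooler than environment)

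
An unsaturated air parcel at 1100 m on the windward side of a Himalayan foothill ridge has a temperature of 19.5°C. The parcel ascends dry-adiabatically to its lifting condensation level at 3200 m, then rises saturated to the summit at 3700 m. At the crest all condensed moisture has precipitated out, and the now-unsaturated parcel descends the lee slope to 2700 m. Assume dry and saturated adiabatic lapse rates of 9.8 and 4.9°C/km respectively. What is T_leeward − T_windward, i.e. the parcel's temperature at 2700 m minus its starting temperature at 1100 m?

-13.23°C

1100 → 3200 m (dry, 9.8°C/km): ΔT = -9.8 × 2.1 = -20.58°C → T = -1.08°C
3200 → 3700 m (saturated, 4.9°C/km): ΔT = -4.9 × 0.5 = -2.45°C → T = -3.53°C
3700 → 2700 m (dry descent, 9.8°C/km): ΔT = +9.8 × 1 = +9.8°C → T = 6.27°C
Net change vs windward start: 6.27 − 19.5 = -13.23°C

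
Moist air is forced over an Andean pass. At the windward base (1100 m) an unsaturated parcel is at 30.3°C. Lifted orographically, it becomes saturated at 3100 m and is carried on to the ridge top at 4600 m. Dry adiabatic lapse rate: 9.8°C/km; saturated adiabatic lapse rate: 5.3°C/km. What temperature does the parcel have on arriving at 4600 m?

2.75°C

1100 → 3100 m (dry, 9.8°C/km): ΔT = -9.8 × 2 = -19.6°C → T = 10.7°C
3100 → 4600 m (saturated, 5.3°C/km): ΔT = -5.3 × 1.5 = -7.95°C → T = 2.75°C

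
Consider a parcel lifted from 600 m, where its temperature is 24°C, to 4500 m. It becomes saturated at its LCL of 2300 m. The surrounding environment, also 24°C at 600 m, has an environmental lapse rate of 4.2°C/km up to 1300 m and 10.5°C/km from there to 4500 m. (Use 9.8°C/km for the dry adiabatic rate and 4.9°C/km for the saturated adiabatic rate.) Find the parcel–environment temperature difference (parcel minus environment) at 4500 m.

+9.1°C (parcel warmer than environment)

Parcel:
  Dry to 2300 m: -9.8 × 1.7 km = -16.66°C, so T = 7.34°C.
  Saturated to 4500 m: -4.9 × 2.2 km = -10.78°C, so T = -3.44°C.
Environment:
  Environment, lower layer to 1300 m: -4.2 × 0.7 km = -2.94°C, so T = 21.06°C.
  Environment, upper layer to 4500 m: -10.5 × 3.2 km = -33.6°C, so T = -12.54°C.
T_parcel − T_env = -3.44 − (-12.54) = +9.1°C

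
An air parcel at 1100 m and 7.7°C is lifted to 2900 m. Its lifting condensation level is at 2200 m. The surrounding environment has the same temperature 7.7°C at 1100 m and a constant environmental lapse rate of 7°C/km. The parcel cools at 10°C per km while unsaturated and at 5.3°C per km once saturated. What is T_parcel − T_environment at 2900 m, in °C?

Parcel:
  Dry to 2200 m: -10 × 1.1 km = -11°C, so T = -3.3°C.
  Saturated to 2900 m: -5.3 × 0.7 km = -3.71°C, so T = -7.01°C.
Environment:
  Environment to 2900 m: -7 × 1.8 km = -12.6°C, so T = -4.9°C.
T_parcel − T_env = -7.01 − (-4.9) = -2.11°C

-2.11°C (parcel cooler than environment)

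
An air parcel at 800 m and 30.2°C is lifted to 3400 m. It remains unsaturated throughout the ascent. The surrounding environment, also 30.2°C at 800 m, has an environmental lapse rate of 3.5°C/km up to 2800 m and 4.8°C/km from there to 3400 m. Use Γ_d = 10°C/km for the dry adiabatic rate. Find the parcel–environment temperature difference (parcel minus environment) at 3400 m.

Parcel:
  From 800 m to 3400 m (dry): cools by 10 × 2.6 = 26°C, giving 4.2°C.
Environment:
  From 800 m to 2800 m (environment, lower layer): cools by 3.5 × 2 = 7°C, giving 23.2°C.
  From 2800 m to 3400 m (environment, upper layer): cools by 4.8 × 0.6 = 2.88°C, giving 20.32°C.
T_parcel − T_env = 4.2 − 20.32 = -16.12°C

-16.12°C (parcel cooler than environment)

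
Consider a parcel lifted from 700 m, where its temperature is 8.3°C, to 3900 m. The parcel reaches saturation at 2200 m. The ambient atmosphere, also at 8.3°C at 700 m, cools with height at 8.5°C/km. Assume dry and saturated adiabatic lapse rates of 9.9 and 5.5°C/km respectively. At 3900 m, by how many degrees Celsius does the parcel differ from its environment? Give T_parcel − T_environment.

Parcel:
  700–2200 m, dry: Δz = 1.5 km ⇒ ΔT = -14.85°C; T = -6.55°C
  2200–3900 m, saturated: Δz = 1.7 km ⇒ ΔT = -9.35°C; T = -15.9°C
Environment:
  700–3900 m, environment: Δz = 3.2 km ⇒ ΔT = -27.2°C; T = -18.9°C
T_parcel − T_env = -15.9 − (-18.9) = +3°C

+3°C (parcel warmer than environment)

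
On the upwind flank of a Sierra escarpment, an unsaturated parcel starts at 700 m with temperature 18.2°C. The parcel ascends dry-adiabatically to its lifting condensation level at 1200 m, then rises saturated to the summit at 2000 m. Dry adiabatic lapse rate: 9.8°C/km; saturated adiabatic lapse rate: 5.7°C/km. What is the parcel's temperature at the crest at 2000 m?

From 700 m to 1200 m (dry): cools by 9.8 × 0.5 = 4.9°C, giving 13.3°C.
From 1200 m to 2000 m (saturated): cools by 5.7 × 0.8 = 4.56°C, giving 8.74°C.

8.74°C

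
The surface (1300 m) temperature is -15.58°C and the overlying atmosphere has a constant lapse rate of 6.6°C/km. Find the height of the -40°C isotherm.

Height above start = (-15.58 − (-40)) / 6.6 = 3.7 km
Altitude = 1300 m + 3700 m = 5000 m

5000 m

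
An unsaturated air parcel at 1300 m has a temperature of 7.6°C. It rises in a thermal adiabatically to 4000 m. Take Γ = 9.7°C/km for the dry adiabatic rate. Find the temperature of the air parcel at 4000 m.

-18.59°C

1300–4000 m, dry adiabatic: Δz = 2.7 km ⇒ ΔT = -26.19°C; T = -18.59°C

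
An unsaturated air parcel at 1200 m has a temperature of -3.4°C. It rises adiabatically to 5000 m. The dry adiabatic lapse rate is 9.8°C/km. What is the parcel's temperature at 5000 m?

1200 → 5000 m (dry adiabatic, 9.8°C/km): ΔT = -9.8 × 3.8 = -37.24°C → T = -40.64°C

-40.64°C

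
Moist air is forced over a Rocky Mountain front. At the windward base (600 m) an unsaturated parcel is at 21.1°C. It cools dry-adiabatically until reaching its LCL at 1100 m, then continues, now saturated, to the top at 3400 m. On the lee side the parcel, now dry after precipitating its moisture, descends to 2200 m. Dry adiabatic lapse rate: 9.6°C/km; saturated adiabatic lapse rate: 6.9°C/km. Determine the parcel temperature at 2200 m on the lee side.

11.95°C

600–1100 m, dry: Δz = 0.5 km ⇒ ΔT = -4.8°C; T = 16.3°C
1100–3400 m, saturated: Δz = 2.3 km ⇒ ΔT = -15.87°C; T = 0.43°C
3400–2200 m, dry descent: Δz = 1.2 km ⇒ ΔT = +11.52°C; T = 11.95°C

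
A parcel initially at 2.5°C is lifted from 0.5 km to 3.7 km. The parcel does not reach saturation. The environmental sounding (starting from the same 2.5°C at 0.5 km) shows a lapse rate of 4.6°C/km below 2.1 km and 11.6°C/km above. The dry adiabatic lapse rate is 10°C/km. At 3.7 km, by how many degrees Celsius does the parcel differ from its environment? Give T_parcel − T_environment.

Parcel:
  From 500 m to 3700 m (dry): cools by 10 × 3.2 = 32°C, giving -29.5°C.
Environment:
  From 500 m to 2100 m (environment, lower layer): cools by 4.6 × 1.6 = 7.36°C, giving -4.86°C.
  From 2100 m to 3700 m (environment, upper layer): cools by 11.6 × 1.6 = 18.56°C, giving -23.42°C.
T_parcel − T_env = -29.5 − (-23.42) = -6.08°C

-6.08°C (parcel cooler than environment)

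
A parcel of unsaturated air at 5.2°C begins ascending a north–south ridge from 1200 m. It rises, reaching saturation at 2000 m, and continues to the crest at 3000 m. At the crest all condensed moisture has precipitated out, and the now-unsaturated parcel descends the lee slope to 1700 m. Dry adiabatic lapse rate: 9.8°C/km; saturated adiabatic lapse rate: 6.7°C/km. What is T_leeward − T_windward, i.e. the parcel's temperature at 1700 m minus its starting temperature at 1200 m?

From 1200 m to 2000 m (dry): cools by 9.8 × 0.8 = 7.84°C, giving -2.64°C.
From 2000 m to 3000 m (saturated): cools by 6.7 × 1 = 6.7°C, giving -9.34°C.
From 3000 m to 1700 m (dry descent): warms by 9.8 × 1.3 = 12.74°C, giving 3.4°C.
Net change vs windward start: 3.4 − 5.2 = -1.8°C

-1.8°C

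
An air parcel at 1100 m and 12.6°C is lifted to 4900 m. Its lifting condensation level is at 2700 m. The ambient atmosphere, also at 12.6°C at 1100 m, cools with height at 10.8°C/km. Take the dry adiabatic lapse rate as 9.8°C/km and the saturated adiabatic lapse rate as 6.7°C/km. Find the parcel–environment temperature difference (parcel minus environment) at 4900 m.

Parcel:
  1100 → 2700 m (dry, 9.8°C/km): ΔT = -9.8 × 1.6 = -15.68°C → T = -3.08°C
  2700 → 4900 m (saturated, 6.7°C/km): ΔT = -6.7 × 2.2 = -14.74°C → T = -17.82°C
Environment:
  1100 → 4900 m (environment, 10.8°C/km): ΔT = -10.8 × 3.8 = -41.04°C → T = -28.44°C
T_parcel − T_env = -17.82 − (-28.44) = +10.62°C

+10.62°C (parcel warmer than environment)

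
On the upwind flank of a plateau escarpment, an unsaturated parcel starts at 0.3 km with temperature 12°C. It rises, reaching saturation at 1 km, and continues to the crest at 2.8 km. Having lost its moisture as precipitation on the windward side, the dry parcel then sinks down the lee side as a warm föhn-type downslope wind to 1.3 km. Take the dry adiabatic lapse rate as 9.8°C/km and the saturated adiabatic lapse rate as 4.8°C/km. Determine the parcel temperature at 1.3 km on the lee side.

11.2°C

300–1000 m, dry: Δz = 0.7 km ⇒ ΔT = -6.86°C; T = 5.14°C
1000–2800 m, saturated: Δz = 1.8 km ⇒ ΔT = -8.64°C; T = -3.5°C
2800–1300 m, dry descent: Δz = 1.5 km ⇒ ΔT = +14.7°C; T = 11.2°C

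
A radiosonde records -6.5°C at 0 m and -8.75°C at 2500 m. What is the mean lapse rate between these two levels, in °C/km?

Γ = −ΔT/Δz = (-6.5 − (-8.75)) / (2500 − 0) m
  = 2.25°C / 2.5 km = 0.9°C/km

0.9°C/km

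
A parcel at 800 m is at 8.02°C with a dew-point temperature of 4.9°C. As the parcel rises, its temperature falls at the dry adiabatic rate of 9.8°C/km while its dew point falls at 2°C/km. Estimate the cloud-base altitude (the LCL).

T and T_d converge at 9.8 − 2 = 7.8°C per km
Height above start = (8.02 − 4.9) / 7.8 = 0.4 km
LCL altitude = 800 m + 400 m = 1200 m

1200 m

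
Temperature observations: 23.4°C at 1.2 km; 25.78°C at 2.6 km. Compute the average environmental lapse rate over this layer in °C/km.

Γ = −ΔT/Δz = (23.4 − 25.78) / (2600 − 1200) m
  = -2.38°C / 1.4 km = -1.7°C/km

-1.7°C/km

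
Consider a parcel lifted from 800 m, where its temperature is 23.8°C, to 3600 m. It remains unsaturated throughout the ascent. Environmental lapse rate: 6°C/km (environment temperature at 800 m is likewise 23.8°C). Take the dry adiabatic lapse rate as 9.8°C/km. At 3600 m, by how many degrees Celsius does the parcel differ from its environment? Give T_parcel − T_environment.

Parcel:
  800–3600 m, dry: Δz = 2.8 km ⇒ ΔT = -27.44°C; T = -3.64°C
Environment:
  800–3600 m, environment: Δz = 2.8 km ⇒ ΔT = -16.8°C; T = 7°C
T_parcel − T_env = -3.64 − 7 = -10.64°C

-10.64°C (parcel cooler than environment)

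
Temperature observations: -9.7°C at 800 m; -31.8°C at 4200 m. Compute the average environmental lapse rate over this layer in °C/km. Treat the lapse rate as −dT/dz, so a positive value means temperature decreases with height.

Γ = −ΔT/Δz = (-9.7 − (-31.8)) / (4200 − 800) m
  = 22.1°C / 3.4 km = 6.5°C/km

6.5°C/km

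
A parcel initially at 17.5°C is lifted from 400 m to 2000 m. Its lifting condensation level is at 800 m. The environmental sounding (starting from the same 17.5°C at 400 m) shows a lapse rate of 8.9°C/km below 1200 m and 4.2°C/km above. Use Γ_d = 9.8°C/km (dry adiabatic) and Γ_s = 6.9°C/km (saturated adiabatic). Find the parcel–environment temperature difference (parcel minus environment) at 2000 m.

Parcel:
  400–800 m, dry: Δz = 0.4 km ⇒ ΔT = -3.92°C; T = 13.58°C
  800–2000 m, saturated: Δz = 1.2 km ⇒ ΔT = -8.28°C; T = 5.3°C
Environment:
  400–1200 m, environment, lower layer: Δz = 0.8 km ⇒ ΔT = -7.12°C; T = 10.38°C
  1200–2000 m, environment, upper layer: Δz = 0.8 km ⇒ ΔT = -3.36°C; T = 7.02°C
T_parcel − T_env = 5.3 − 7.02 = -1.72°C

-1.72°C (parcel cooler than environment)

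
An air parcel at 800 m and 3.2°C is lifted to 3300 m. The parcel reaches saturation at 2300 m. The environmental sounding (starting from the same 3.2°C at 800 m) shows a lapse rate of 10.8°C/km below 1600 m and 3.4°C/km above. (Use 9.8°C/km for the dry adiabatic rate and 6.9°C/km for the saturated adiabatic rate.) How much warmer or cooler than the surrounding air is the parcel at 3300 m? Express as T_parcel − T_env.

-7.18°C (parcel cooler than environment)

Parcel:
  From 800 m to 2300 m (dry): cools by 9.8 × 1.5 = 14.7°C, giving -11.5°C.
  From 2300 m to 3300 m (saturated): cools by 6.9 × 1 = 6.9°C, giving -18.4°C.
Environment:
  From 800 m to 1600 m (environment, lower layer): cools by 10.8 × 0.8 = 8.64°C, giving -5.44°C.
  From 1600 m to 3300 m (environment, upper layer): cools by 3.4 × 1.7 = 5.78°C, giving -11.22°C.
T_parcel − T_env = -18.4 − (-11.22) = -7.18°C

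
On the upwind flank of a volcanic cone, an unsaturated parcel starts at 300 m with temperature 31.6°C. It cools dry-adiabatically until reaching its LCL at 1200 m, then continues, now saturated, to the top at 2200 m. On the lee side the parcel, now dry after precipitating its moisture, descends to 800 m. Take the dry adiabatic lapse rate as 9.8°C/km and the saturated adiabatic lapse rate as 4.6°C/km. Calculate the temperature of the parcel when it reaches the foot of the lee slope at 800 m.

31.9°C

300 → 1200 m (dry, 9.8°C/km): ΔT = -9.8 × 0.9 = -8.82°C → T = 22.78°C
1200 → 2200 m (saturated, 4.6°C/km): ΔT = -4.6 × 1 = -4.6°C → T = 18.18°C
2200 → 800 m (dry descent, 9.8°C/km): ΔT = +9.8 × 1.4 = +13.72°C → T = 31.9°C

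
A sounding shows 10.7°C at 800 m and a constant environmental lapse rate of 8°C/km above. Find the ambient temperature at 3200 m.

-8.5°C

Environmental to 3200 m: -8 × 2.4 km = -19.2°C, so T = -8.5°C.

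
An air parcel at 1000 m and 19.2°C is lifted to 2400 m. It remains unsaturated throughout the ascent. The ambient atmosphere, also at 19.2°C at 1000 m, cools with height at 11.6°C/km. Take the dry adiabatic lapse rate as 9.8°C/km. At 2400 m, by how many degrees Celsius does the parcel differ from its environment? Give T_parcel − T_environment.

Parcel:
  Dry to 2400 m: -9.8 × 1.4 km = -13.72°C, so T = 5.48°C.
Environment:
  Environment to 2400 m: -11.6 × 1.4 km = -16.24°C, so T = 2.96°C.
T_parcel − T_env = 5.48 − 2.96 = +2.52°C

+2.52°C (parcel warmer than environment)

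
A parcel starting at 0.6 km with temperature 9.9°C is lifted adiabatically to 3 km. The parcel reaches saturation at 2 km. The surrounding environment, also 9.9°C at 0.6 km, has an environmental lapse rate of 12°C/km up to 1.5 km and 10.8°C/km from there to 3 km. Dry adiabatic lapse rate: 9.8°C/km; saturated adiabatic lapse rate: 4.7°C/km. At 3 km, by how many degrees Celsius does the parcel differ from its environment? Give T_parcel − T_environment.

+8.58°C (parcel warmer than environment)

Parcel:
  600 → 2000 m (dry, 9.8°C/km): ΔT = -9.8 × 1.4 = -13.72°C → T = -3.82°C
  2000 → 3000 m (saturated, 4.7°C/km): ΔT = -4.7 × 1 = -4.7°C → T = -8.52°C
Environment:
  600 → 1500 m (environment, lower layer, 12°C/km): ΔT = -12 × 0.9 = -10.8°C → T = -0.9°C
  1500 → 3000 m (environment, upper layer, 10.8°C/km): ΔT = -10.8 × 1.5 = -16.2°C → T = -17.1°C
T_parcel − T_env = -8.52 − (-17.1) = +8.58°C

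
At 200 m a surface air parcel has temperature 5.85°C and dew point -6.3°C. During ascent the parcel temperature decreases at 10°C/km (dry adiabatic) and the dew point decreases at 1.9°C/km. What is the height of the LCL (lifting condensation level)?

T and T_d converge at 10 − 1.9 = 8.1°C per km
Height above start = (5.85 − (-6.3)) / 8.1 = 1.5 km
LCL altitude = 200 m + 1500 m = 1700 m

1700 m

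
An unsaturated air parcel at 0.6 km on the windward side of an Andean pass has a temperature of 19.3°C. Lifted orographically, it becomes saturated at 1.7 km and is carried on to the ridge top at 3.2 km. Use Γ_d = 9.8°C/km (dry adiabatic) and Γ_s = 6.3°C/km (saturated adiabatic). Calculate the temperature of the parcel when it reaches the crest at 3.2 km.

From 600 m to 1700 m (dry): cools by 9.8 × 1.1 = 10.78°C, giving 8.52°C.
From 1700 m to 3200 m (saturated): cools by 6.3 × 1.5 = 9.45°C, giving -0.93°C.

-0.93°C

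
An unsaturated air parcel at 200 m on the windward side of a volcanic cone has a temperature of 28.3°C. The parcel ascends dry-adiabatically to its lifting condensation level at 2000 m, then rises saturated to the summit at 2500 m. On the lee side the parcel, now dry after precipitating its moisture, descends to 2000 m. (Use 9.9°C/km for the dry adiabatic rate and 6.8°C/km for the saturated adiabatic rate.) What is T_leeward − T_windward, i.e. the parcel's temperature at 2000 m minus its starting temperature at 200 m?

Dry to 2000 m: -9.9 × 1.8 km = -17.82°C, so T = 10.48°C.
Saturated to 2500 m: -6.8 × 0.5 km = -3.4°C, so T = 7.08°C.
Dry descent to 2000 m: +9.9 × 0.5 km = +4.95°C, so T = 12.03°C.
Net change vs windward start: 12.03 − 28.3 = -16.27°C

-16.27°C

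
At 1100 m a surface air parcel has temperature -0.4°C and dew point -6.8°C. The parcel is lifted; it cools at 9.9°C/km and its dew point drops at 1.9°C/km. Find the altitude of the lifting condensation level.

1900 m

T and T_d converge at 9.9 − 1.9 = 8°C per km
Height above start = (-0.4 − (-6.8)) / 8 = 0.8 km
LCL altitude = 1100 m + 800 m = 1900 m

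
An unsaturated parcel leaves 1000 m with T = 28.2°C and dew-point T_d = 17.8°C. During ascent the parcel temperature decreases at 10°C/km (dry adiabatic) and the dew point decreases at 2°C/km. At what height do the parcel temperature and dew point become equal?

2300 m

T and T_d converge at 10 − 2 = 8°C per km
Height above start = (28.2 − 17.8) / 8 = 1.3 km
LCL altitude = 1000 m + 1300 m = 2300 m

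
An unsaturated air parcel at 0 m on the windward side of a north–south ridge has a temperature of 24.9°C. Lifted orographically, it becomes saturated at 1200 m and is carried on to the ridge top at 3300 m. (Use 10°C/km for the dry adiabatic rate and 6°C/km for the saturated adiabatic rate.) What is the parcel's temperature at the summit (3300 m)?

0.3°C

0–1200 m, dry: Δz = 1.2 km ⇒ ΔT = -12°C; T = 12.9°C
1200–3300 m, saturated: Δz = 2.1 km ⇒ ΔT = -12.6°C; T = 0.3°C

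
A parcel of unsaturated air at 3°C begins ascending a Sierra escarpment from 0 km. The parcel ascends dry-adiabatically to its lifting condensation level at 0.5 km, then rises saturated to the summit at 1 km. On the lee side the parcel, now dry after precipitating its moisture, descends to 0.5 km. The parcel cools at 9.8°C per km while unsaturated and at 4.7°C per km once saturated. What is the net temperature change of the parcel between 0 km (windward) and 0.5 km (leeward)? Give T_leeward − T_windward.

From 0 m to 500 m (dry): cools by 9.8 × 0.5 = 4.9°C, giving -1.9°C.
From 500 m to 1000 m (saturated): cools by 4.7 × 0.5 = 2.35°C, giving -4.25°C.
From 1000 m to 500 m (dry descent): warms by 9.8 × 0.5 = 4.9°C, giving 0.65°C.
Net change vs windward start: 0.65 − 3 = -2.35°C

-2.35°C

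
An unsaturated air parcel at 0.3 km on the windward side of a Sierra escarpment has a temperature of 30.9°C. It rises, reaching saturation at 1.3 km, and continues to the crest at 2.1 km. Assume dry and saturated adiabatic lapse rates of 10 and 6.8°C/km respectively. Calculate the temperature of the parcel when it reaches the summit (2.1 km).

15.46°C

Dry to 1300 m: -10 × 1 km = -10°C, so T = 20.9°C.
Saturated to 2100 m: -6.8 × 0.8 km = -5.44°C, so T = 15.46°C.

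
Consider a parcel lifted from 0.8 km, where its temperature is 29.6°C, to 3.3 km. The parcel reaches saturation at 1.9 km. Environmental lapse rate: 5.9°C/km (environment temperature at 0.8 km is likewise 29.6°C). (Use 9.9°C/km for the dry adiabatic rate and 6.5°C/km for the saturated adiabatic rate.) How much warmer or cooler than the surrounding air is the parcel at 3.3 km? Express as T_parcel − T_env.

Parcel:
  From 800 m to 1900 m (dry): cools by 9.9 × 1.1 = 10.89°C, giving 18.71°C.
  From 1900 m to 3300 m (saturated): cools by 6.5 × 1.4 = 9.1°C, giving 9.61°C.
Environment:
  From 800 m to 3300 m (environment): cools by 5.9 × 2.5 = 14.75°C, giving 14.85°C.
T_parcel − T_env = 9.61 − 14.85 = -5.24°C

-5.24°C (parcel cooler than environment)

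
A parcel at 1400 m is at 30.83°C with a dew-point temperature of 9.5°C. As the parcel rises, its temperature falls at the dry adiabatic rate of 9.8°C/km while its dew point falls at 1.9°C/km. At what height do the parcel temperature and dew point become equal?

T and T_d converge at 9.8 − 1.9 = 7.9°C per km
Height above start = (30.83 − 9.5) / 7.9 = 2.7 km
LCL altitude = 1400 m + 2700 m = 4100 m

4100 m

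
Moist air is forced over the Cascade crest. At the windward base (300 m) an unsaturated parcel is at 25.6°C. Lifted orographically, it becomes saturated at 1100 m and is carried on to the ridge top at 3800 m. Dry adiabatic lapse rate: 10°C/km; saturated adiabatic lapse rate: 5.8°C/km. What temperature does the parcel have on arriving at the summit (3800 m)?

1.94°C

300–1100 m, dry: Δz = 0.8 km ⇒ ΔT = -8°C; T = 17.6°C
1100–3800 m, saturated: Δz = 2.7 km ⇒ ΔT = -15.66°C; T = 1.94°C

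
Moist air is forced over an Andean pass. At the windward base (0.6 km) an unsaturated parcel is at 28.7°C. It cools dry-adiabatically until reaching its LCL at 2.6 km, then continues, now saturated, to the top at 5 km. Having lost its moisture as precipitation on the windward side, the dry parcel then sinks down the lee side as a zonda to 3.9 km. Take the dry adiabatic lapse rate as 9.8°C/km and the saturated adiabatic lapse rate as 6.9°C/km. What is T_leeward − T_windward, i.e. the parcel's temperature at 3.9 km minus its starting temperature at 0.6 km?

600–2600 m, dry: Δz = 2 km ⇒ ΔT = -19.6°C; T = 9.1°C
2600–5000 m, saturated: Δz = 2.4 km ⇒ ΔT = -16.56°C; T = -7.46°C
5000–3900 m, dry descent: Δz = 1.1 km ⇒ ΔT = +10.78°C; T = 3.32°C
Net change vs windward start: 3.32 − 28.7 = -25.38°C

-25.38°C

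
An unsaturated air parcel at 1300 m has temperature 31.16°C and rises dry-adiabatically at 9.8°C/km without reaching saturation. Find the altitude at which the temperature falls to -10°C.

5500 m

Height above start = (31.16 − (-10)) / 9.8 = 4.2 km
Altitude = 1300 m + 4200 m = 5500 m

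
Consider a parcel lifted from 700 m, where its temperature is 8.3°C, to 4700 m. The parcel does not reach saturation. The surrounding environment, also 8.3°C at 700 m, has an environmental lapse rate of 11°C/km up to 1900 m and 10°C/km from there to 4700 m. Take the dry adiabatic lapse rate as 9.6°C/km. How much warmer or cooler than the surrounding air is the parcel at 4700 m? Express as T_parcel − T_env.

Parcel:
  700 → 4700 m (dry, 9.6°C/km): ΔT = -9.6 × 4 = -38.4°C → T = -30.1°C
Environment:
  700 → 1900 m (environment, lower layer, 11°C/km): ΔT = -11 × 1.2 = -13.2°C → T = -4.9°C
  1900 → 4700 m (environment, upper layer, 10°C/km): ΔT = -10 × 2.8 = -28°C → T = -32.9°C
T_parcel − T_env = -30.1 − (-32.9) = +2.8°C

+2.8°C (parcel warmer than environment)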